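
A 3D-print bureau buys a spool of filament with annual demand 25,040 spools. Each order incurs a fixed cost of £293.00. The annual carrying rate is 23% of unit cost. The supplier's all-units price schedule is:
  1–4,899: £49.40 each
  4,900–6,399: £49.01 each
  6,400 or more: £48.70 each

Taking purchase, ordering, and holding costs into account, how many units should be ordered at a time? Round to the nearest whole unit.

Q* ≈ 1,136 spools

Holding cost per unit per year at price C is H = 0.23·C.
Evaluate total cost at each tier's feasible EOQ or, if the EOQ is below the tier, at the tier's minimum quantity.
EOQ at £49.40 = 1136.4 (feasible in tier 1): TC = 25,040×£49.40 + (25,040/1136.4)×293 + (1136.4/2)×0.23×£49.40 = £1,249,888.00.
EOQ at £49.01 = 1140.9 < 4900, so use break Q=4900: TC = 25,040×£49.01 + (25,040/4900.0)×293 + (4900.0/2)×0.23×£49.01 = £1,256,324.82.
EOQ at £48.70 = 1144.6 < 6400, so use break Q=6400: TC = 25,040×£48.70 + (25,040/6400.0)×293 + (6400.0/2)×0.23×£48.70 = £1,256,437.56.
Lowest total cost is £1,249,888.00 at Q = 1136.4.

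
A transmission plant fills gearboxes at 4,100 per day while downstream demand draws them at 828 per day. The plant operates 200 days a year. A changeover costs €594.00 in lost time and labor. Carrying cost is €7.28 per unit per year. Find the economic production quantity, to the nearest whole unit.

Q* ≈ 5,819 gearboxes

Annual demand D = 828 × 200 = 165,600.
Production build-up factor (1 − d/p) = 1 − 828/4,100 = 0.7980.
Q* = √(2DS / (H(1 − d/p))) = √(2 × 165,600 × 594 / (7.28 × 0.7980)).
= √(196,732,800 / 5.8098) ≈ 5819.129.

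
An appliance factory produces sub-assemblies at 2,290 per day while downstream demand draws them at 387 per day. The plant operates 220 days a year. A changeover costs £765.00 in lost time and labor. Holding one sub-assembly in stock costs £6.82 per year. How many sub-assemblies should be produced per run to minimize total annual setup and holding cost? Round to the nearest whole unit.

Annual demand D = 387 × 220 = 85,140.
Production build-up factor (1 − d/p) = 1 − 387/2,290 = 0.8310.
Q* = √(2DS / (H(1 − d/p))) = √(2 × 85,140 × 765 / (6.82 × 0.8310)).
= √(130,264,200 / 5.6674) ≈ 4794.228.

Q* ≈ 4,794 sub-assemblies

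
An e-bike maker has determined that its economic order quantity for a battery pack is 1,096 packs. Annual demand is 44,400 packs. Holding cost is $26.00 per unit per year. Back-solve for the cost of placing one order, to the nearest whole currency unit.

S ≈ $352

Squaring Q* = √(2DS/H) gives Q*² = 2DS/H.
From Q* = √(2DS/H): S = Q*²H / (2D) = 1,096² × 26 / (2 × 44,400) = 351.7074.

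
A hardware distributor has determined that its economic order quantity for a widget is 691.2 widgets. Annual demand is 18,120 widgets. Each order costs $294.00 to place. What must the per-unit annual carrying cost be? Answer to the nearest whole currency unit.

H ≈ $22

Squaring Q* = √(2DS/H) gives Q*² = 2DS/H.
From Q* = √(2DS/H): H = 2DS / Q*² = 2 × 18,120 × 294 / 691.2² = 22.3012.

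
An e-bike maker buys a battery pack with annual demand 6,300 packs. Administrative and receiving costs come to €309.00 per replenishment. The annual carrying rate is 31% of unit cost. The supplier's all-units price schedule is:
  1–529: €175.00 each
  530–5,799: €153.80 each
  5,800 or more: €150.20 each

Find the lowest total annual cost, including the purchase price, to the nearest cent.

Holding cost per unit per year at price C is H = 0.31·C.
Candidates are each tier's EOQ (if it falls in that tier) and each price-break quantity.
EOQ at €175.00 = 267.9 (feasible in tier 1): TC = 6,300×€175.00 + (6,300/267.9)×309 + (267.9/2)×0.31×€175.00 = €1,117,033.30.
EOQ at €153.80 = 285.8 < 530, so use break Q=530: TC = 6,300×€153.80 + (6,300/530.0)×309 + (530.0/2)×0.31×€153.80 = €985,247.69.
EOQ at €150.20 = 289.2 < 5800, so use break Q=5800: TC = 6,300×€150.20 + (6,300/5800.0)×309 + (5800.0/2)×0.31×€150.20 = €1,081,625.44.
Lowest total cost among the candidates is at Q = 530.0.

TC* ≈ €985,247.69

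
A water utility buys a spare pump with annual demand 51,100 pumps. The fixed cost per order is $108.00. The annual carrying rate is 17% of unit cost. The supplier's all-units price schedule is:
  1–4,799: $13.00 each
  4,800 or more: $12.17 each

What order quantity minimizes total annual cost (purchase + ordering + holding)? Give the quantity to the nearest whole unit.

Holding cost per unit per year at price C is H = 0.17·C.
Candidates are each tier's EOQ (if it falls in that tier) and each price-break quantity.
EOQ at $13.00 = 2234.8 (feasible in tier 1): TC = 51,100×$13.00 + (51,100/2234.8)×108 + (2234.8/2)×0.17×$13.00 = $669,238.94.
EOQ at $12.17 = 2309.8 < 4800, so use break Q=4800: TC = 51,100×$12.17 + (51,100/4800.0)×108 + (4800.0/2)×0.17×$12.17 = $628,002.11.
Lowest total cost is $628,002.11 at Q = 4800.0.

Q* ≈ 4,800 pumps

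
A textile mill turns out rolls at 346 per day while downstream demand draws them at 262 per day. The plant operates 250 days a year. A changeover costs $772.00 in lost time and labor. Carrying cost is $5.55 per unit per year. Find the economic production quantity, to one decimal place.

Q* ≈ 8,663.6 rolls

Annual demand D = 262 × 250 = 65,500.
Production build-up factor (1 − d/p) = 1 − 262/346 = 0.2428.
Q* = √(2DS / (H(1 − d/p))) = √(2 × 65,500 × 772 / (5.55 × 0.2428)).
= √(101,132,000 / 1.3474) ≈ 8663.557.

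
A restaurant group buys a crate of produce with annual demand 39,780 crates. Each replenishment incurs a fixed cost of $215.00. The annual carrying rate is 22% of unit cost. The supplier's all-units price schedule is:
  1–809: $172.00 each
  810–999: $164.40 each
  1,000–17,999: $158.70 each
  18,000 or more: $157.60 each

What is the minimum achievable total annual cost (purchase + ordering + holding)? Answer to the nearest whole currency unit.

Holding cost per unit per year at price C is H = 0.22·C.
For each price level, check whether its EOQ is feasible; otherwise the best quantity at that price is the breakpoint.
EOQ at $172.00 = 672.3 (feasible in tier 1): TC = 39,780×$172.00 + (39,780/672.3)×215 + (672.3/2)×0.22×$172.00 = $6,867,601.47.
EOQ at $164.40 = 687.7 < 810, so use break Q=810: TC = 39,780×$164.40 + (39,780/810.0)×215 + (810.0/2)×0.22×$164.40 = $6,565,038.93.
EOQ at $158.70 = 699.9 < 1000, so use break Q=1000: TC = 39,780×$158.70 + (39,780/1000.0)×215 + (1000.0/2)×0.22×$158.70 = $6,339,095.70.
EOQ at $157.60 = 702.4 < 18000, so use break Q=18000: TC = 39,780×$157.60 + (39,780/18000.0)×215 + (18000.0/2)×0.22×$157.60 = $6,581,851.15.
Lowest total cost among the candidates is at Q = 1000.0.

TC* ≈ $6,339,096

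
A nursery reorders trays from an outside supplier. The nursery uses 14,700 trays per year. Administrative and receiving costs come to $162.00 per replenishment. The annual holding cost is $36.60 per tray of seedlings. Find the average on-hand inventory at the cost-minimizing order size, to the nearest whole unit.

Average inventory ≈ 180 trays

EOQ = √(2DS/H) = √(2 × 14,700 × 162 / 36.6) ≈ 360.74.
Average inventory = Q*/2 ≈ 360.74 / 2 = 180.368.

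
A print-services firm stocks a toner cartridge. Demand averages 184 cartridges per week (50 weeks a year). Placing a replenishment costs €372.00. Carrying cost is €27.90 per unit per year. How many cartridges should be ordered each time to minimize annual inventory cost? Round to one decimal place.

Annual demand D = 184 × 50 = 9,200.
EOQ = √(2DS / H) = √(2 × 9,200 × 372 / 27.9).
= √(6,844,800 / 27.9) = √245,333.3333 ≈ 495.311.

Q* ≈ 495.3 cartridges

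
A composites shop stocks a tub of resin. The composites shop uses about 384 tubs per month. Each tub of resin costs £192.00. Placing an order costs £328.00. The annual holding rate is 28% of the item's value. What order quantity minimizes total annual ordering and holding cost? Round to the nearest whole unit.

Q* ≈ 237 tubs

Annual demand D = 384 × 12 = 4,608.
Holding cost H = 0.28 × £192.00 = £53.7600 per unit per year.
EOQ = √(2DS / H) = √(2 × 4,608 × 328 / 53.76).
= √(3,022,848 / 53.76) = √56,228.5714 ≈ 237.126.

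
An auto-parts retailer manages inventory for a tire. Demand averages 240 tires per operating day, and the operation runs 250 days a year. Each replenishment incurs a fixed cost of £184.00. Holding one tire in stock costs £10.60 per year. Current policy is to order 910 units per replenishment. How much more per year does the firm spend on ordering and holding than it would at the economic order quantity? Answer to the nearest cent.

Annual demand D = 240 × 250 = 60,000.
EOQ = √(2DS/H) = √(2 × 60,000 × 184 / 10.6) ≈ 1443.27.
Cost at Q* = (D/Q*)S + (Q*/2)H = √(2DSH) ≈ £15,298.63.
Cost at Q = 910: (60,000/910)×184 + (910/2)×10.6 = £12,131.87 + £4,823.00 = £16,954.87.
Excess = £16,954.87 − £15,298.63 = £1,656.24.

Extra cost ≈ £1,656.24 per year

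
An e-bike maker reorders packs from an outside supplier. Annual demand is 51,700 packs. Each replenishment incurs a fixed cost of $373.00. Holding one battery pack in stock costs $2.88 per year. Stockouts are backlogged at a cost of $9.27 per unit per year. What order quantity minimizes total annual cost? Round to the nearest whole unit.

With planned backorders, Q* = √(2DS/H) · √((H+B)/B).
√(2DS/H) = √(2 × 51,700 × 373 / 2.88) = 3659.472.
√((H+B)/B) = √((2.88+9.27)/9.27) = 1.1448.
Q* ≈ 4189.544.

Q* ≈ 4,190 packs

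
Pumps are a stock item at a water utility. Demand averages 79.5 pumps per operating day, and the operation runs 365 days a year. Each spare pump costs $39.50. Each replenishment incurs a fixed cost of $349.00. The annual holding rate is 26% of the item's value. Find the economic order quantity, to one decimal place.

Annual demand D = 79.5 × 365 = 29,017.5.
Holding cost H = 0.26 × $39.50 = $10.2700 per unit per year.
EOQ = √(2DS / H) = √(2 × 29,017.5 × 349 / 10.27).
= √(20,254,215 / 10.27) = √1,972,172.8335 ≈ 1404.341.

Q* ≈ 1,404.3 pumps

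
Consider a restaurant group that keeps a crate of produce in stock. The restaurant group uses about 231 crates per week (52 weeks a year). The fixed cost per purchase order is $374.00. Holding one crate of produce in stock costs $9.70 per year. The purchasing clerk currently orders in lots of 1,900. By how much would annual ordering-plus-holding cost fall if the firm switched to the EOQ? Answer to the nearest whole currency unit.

Extra cost ≈ $2,244 per year

Annual demand D = 231 × 52 = 12,012.
EOQ = √(2DS/H) = √(2 × 12,012 × 374 / 9.7) ≈ 962.44.
Cost at Q* = (D/Q*)S + (Q*/2)H = √(2DSH) ≈ $9,335.64.
Cost at Q = 1,900: (12,012/1,900)×374 + (1,900/2)×9.7 = $2,364.47 + $9,215.00 = $11,579.47.
Excess = $11,579.47 − $9,335.64 = $2,243.82.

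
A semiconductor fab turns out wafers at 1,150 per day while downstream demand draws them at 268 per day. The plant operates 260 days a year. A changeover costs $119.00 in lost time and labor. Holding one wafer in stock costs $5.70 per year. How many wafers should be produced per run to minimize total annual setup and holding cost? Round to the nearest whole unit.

Annual demand D = 268 × 260 = 69,680.
Production build-up factor (1 − d/p) = 1 − 268/1,150 = 0.7670.
Q* = √(2DS / (H(1 − d/p))) = √(2 × 69,680 × 119 / (5.7 × 0.7670)).
= √(16,583,840 / 4.3717) ≈ 1947.690.

Q* ≈ 1,948 wafers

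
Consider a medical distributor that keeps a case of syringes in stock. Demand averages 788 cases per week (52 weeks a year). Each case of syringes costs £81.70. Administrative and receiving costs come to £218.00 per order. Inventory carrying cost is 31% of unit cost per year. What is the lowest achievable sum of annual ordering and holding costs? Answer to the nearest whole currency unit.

TC* ≈ £21,272

Annual demand D = 788 × 52 = 40,976.
Holding cost H = 0.31 × £81.70 = £25.3270 per unit per year.
The optimal lot size = √(2DS/H) = √(2 × 40,976 × 218 / 25.327) ≈ 839.88.
At the optimum the two cost components are equal, so total cost = 2·(Q*/2)H = Q*·H.
Minimum total = √(2DSH) = √(2 × 40,976 × 218 × 25.327) ≈ 21271.587.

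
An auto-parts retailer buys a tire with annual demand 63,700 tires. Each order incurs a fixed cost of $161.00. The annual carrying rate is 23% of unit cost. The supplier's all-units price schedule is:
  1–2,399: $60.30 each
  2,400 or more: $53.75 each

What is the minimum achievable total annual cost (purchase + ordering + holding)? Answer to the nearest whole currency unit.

TC* ≈ $3,442,983

Holding cost per unit per year at price C is H = 0.23·C.
For each price level, check whether its EOQ is feasible; otherwise the best quantity at that price is the breakpoint.
EOQ at $60.30 = 1216.1 (feasible in tier 1): TC = 63,700×$60.30 + (63,700/1216.1)×161 + (1216.1/2)×0.23×$60.30 = $3,857,976.32.
EOQ at $53.75 = 1288.1 < 2400, so use break Q=2400: TC = 63,700×$53.75 + (63,700/2400.0)×161 + (2400.0/2)×0.23×$53.75 = $3,442,983.21.
Lowest total cost among the candidates is at Q = 2400.0.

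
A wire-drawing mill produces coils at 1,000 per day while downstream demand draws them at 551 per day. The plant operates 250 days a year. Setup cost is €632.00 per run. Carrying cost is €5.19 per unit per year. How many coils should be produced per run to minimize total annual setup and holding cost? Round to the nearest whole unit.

Annual demand D = 551 × 250 = 137,750.
Production build-up factor (1 − d/p) = 1 − 551/1,000 = 0.4490.
Q* = √(2DS / (H(1 − d/p))) = √(2 × 137,750 × 632 / (5.19 × 0.4490)).
= √(174,116,000 / 2.3303) ≈ 8643.955.

Q* ≈ 8,644 coils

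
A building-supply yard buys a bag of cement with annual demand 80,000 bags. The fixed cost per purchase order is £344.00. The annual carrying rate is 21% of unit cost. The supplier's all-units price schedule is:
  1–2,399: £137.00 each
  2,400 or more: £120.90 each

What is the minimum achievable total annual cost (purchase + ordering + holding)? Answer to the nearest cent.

Holding cost per unit per year at price C is H = 0.21·C.
Candidates are each tier's EOQ (if it falls in that tier) and each price-break quantity.
EOQ at £137.00 = 1383.2 (feasible in tier 1): TC = 80,000×£137.00 + (80,000/1383.2)×344 + (1383.2/2)×0.21×£137.00 = £10,999,793.23.
EOQ at £120.90 = 1472.4 < 2400, so use break Q=2400: TC = 80,000×£120.90 + (80,000/2400.0)×344 + (2400.0/2)×0.21×£120.90 = £9,713,933.47.
Lowest total cost among the candidates is at Q = 2400.0.

TC* ≈ £9,713,933.47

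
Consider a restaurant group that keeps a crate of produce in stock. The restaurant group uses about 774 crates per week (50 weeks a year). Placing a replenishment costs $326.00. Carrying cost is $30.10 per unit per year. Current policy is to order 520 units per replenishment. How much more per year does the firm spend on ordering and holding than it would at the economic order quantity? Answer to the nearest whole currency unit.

Extra cost ≈ $4,529 per year

Annual demand D = 774 × 50 = 38,700.
EOQ = √(2DS/H) = √(2 × 38,700 × 326 / 30.1) ≈ 915.58.
Cost at Q* = (D/Q*)S + (Q*/2)H = √(2DSH) ≈ $27,558.94.
Cost at Q = 520: (38,700/520)×326 + (520/2)×30.1 = $24,261.92 + $7,826.00 = $32,087.92.
Excess = $32,087.92 − $27,558.94 = $4,528.98.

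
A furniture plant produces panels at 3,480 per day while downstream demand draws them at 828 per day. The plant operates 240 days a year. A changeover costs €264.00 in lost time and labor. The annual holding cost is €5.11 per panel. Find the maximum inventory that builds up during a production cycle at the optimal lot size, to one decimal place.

Annual demand D = 828 × 240 = 198,720.
Production build-up factor (1 − d/p) = 1 − 828/3,480 = 0.7621.
Q* = √(2DS / (H(1 − d/p))) = √(2 × 198,720 × 264 / (5.11 × 0.7621)).
= √(104,924,160 / 3.8942) ≈ 5190.751.
Maximum inventory = Q*(1 − d/p) = 5190.751 × 0.7621 ≈ 3955.710.

I_max ≈ 3,955.7 panels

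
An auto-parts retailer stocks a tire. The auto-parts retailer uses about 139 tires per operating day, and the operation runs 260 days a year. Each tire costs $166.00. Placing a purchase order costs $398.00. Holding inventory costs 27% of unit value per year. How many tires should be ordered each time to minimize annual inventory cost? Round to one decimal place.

Annual demand D = 139 × 260 = 36,140.
Holding cost H = 0.27 × $166.00 = $44.8200 per unit per year.
EOQ = √(2DS / H) = √(2 × 36,140 × 398 / 44.82).
= √(28,767,440 / 44.82) = √641,843.8197 ≈ 801.152.

Q* ≈ 801.2 tires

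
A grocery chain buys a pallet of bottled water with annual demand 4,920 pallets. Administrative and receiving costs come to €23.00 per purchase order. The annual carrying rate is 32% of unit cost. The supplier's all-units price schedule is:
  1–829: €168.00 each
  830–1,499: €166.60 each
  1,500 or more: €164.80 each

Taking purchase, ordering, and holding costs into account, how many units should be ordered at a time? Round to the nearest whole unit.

Q* ≈ 65 pallets

Holding cost per unit per year at price C is H = 0.32·C.
Candidates are each tier's EOQ (if it falls in that tier) and each price-break quantity.
EOQ at €168.00 = 64.9 (feasible in tier 1): TC = 4,920×€168.00 + (4,920/64.9)×23 + (64.9/2)×0.32×€168.00 = €830,048.12.
EOQ at €166.60 = 65.2 < 830, so use break Q=830: TC = 4,920×€166.60 + (4,920/830.0)×23 + (830.0/2)×0.32×€166.60 = €841,932.82.
EOQ at €164.80 = 65.5 < 1500, so use break Q=1500: TC = 4,920×€164.80 + (4,920/1500.0)×23 + (1500.0/2)×0.32×€164.80 = €850,443.44.
Lowest total cost is €830,048.12 at Q = 64.9.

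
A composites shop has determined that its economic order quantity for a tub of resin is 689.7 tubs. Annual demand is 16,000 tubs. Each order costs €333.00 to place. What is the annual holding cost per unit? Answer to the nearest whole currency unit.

H ≈ €22

Squaring Q* = √(2DS/H) gives Q*² = 2DS/H.
From Q* = √(2DS/H): H = 2DS / Q*² = 2 × 16,000 × 333 / 689.7² = 22.4013.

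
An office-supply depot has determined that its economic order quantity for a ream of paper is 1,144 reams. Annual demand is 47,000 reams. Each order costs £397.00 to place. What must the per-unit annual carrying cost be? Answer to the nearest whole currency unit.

The basic EOQ model gives Q* = √(2DS/H); rearrange for the unknown.
From Q* = √(2DS/H): H = 2DS / Q*² = 2 × 47,000 × 397 / 1,144² = 28.5145.

H ≈ £29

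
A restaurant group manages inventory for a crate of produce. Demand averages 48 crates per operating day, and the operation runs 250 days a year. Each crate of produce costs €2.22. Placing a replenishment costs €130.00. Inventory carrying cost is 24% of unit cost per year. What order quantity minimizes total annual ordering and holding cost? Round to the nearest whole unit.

Q* ≈ 2,420 crates

Annual demand D = 48 × 250 = 12,000.
Holding cost H = 0.24 × €2.22 = €0.5328 per unit per year.
EOQ = √(2DS / H) = √(2 × 12,000 × 130 / 0.5328).
= √(3,120,000 / 0.5328) = √5,855,855.8559 ≈ 2419.888.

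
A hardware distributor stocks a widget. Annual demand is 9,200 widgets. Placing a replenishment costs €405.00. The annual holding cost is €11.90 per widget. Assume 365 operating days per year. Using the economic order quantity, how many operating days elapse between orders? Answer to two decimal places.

Q* = √(2DS/H) = √(2 × 9,200 × 405 / 11.9) ≈ 791.34.
Cycle time = Q*/D × 365 = 791.34 / 9,200 × 365 ≈ 31.396 days.

T ≈ 31.40 days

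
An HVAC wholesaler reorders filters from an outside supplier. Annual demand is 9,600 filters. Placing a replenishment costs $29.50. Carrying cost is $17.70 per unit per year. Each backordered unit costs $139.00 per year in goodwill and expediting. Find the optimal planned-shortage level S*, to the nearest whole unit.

S* ≈ 21 filters

With planned backorders, Q* = √(2DS/H) · √((H+B)/B).
√(2DS/H) = √(2 × 9,600 × 29.5 / 17.7) = 178.885.
√((H+B)/B) = √((17.7+139)/139) = 1.0618.
Q* ≈ 189.934.
S* = Q* · H/(H+B) = 189.934 × 17.7/156.7 ≈ 21.454.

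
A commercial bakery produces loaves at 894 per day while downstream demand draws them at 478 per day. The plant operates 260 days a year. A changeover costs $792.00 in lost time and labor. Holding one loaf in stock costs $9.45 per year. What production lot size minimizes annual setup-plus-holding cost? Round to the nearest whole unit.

Q* ≈ 6,691 loaves

Annual demand D = 478 × 260 = 124,280.
Production build-up factor (1 − d/p) = 1 − 478/894 = 0.4653.
Q* = √(2DS / (H(1 − d/p))) = √(2 × 124,280 × 792 / (9.45 × 0.4653)).
= √(196,859,520 / 4.3973) ≈ 6690.898.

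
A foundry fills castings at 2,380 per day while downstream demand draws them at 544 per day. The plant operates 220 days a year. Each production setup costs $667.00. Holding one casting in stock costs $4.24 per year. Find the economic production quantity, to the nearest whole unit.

Q* ≈ 6,986 castings

Annual demand D = 544 × 220 = 119,680.
Production build-up factor (1 − d/p) = 1 − 544/2,380 = 0.7714.
Q* = √(2DS / (H(1 − d/p))) = √(2 × 119,680 × 667 / (4.24 × 0.7714)).
= √(159,653,120 / 3.2709) ≈ 6986.472.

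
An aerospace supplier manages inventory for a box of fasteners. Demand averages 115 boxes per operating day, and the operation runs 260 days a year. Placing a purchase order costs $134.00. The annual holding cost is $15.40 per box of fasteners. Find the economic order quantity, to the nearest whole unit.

Annual demand D = 115 × 260 = 29,900.
EOQ = √(2DS / H) = √(2 × 29,900 × 134 / 15.4).
= √(8,013,200 / 15.4) = √520,337.6623 ≈ 721.344.

Q* ≈ 721 boxes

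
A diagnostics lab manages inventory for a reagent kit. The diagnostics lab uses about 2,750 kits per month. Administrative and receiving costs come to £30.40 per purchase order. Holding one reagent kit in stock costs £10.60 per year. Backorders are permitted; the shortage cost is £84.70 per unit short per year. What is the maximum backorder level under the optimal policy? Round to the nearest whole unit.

S* ≈ 51 kits

Annual demand D = 2,750 × 12 = 33,000.
With planned backorders, Q* = √(2DS/H) · √((H+B)/B).
√(2DS/H) = √(2 × 33,000 × 30.4 / 10.6) = 435.067.
√((H+B)/B) = √((10.6+84.7)/84.7) = 1.0607.
Q* ≈ 461.488.
S* = Q* · H/(H+B) = 461.488 × 10.6/95.3 ≈ 51.330.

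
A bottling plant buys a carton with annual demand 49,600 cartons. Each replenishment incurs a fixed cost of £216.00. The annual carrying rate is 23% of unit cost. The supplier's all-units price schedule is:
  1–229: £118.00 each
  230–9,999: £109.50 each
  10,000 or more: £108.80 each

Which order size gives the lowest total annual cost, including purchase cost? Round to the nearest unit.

Holding cost per unit per year at price C is H = 0.23·C.
For each price level, check whether its EOQ is feasible; otherwise the best quantity at that price is the breakpoint.
Tier 1 (£118.00): EOQ = 888.5 exceeds tier's upper bound 229, so this tier is dominated.
EOQ at £109.50 = 922.4 (feasible in tier 2): TC = 49,600×£109.50 + (49,600/922.4)×216 + (922.4/2)×0.23×£109.50 = £5,454,430.24.
EOQ at £108.80 = 925.3 < 10000, so use break Q=10000: TC = 49,600×£108.80 + (49,600/10000.0)×216 + (10000.0/2)×0.23×£108.80 = £5,522,671.36.
Lowest total cost is £5,454,430.24 at Q = 922.4.

Q* ≈ 922 cartons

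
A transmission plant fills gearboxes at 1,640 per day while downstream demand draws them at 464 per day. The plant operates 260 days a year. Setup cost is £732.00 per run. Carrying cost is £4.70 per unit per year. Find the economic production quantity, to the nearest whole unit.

Q* ≈ 7,239 gearboxes

Annual demand D = 464 × 260 = 120,640.
Production build-up factor (1 − d/p) = 1 − 464/1,640 = 0.7171.
Q* = √(2DS / (H(1 − d/p))) = √(2 × 120,640 × 732 / (4.7 × 0.7171)).
= √(176,616,960 / 3.3702) ≈ 7239.116.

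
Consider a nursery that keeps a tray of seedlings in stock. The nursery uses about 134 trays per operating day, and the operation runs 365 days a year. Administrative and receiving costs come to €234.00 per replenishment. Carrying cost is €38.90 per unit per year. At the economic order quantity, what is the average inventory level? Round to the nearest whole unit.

Average inventory ≈ 384 trays

Annual demand D = 134 × 365 = 48,910.
The optimal lot size = √(2DS/H) = √(2 × 48,910 × 234 / 38.9) ≈ 767.09.
Average inventory = Q*/2 ≈ 767.09 / 2 = 383.546.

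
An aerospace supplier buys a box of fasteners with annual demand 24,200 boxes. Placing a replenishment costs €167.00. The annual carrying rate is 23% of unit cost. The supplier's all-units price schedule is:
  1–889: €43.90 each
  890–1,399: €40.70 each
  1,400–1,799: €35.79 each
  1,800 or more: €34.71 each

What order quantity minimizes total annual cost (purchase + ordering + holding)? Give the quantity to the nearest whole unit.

Q* ≈ 1,800 boxes

Holding cost per unit per year at price C is H = 0.23·C.
For each price level, check whether its EOQ is feasible; otherwise the best quantity at that price is the breakpoint.
Tier 1 (€43.90): EOQ = 894.7 exceeds tier's upper bound 889, so this tier is dominated.
EOQ at €40.70 = 929.2 (feasible in tier 2): TC = 24,200×€40.70 + (24,200/929.2)×167 + (929.2/2)×0.23×€40.70 = €993,638.45.
EOQ at €35.79 = 990.9 < 1400, so use break Q=1400: TC = 24,200×€35.79 + (24,200/1400.0)×167 + (1400.0/2)×0.23×€35.79 = €874,766.90.
EOQ at €34.71 = 1006.2 < 1800, so use break Q=1800: TC = 24,200×€34.71 + (24,200/1800.0)×167 + (1800.0/2)×0.23×€34.71 = €849,412.19.
Lowest total cost is €849,412.19 at Q = 1800.0.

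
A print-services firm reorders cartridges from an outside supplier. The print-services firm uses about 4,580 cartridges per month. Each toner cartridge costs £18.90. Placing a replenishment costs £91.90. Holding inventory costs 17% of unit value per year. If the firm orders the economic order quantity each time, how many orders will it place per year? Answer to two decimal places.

Annual demand D = 4,580 × 12 = 54,960.
Holding cost H = 0.17 × £18.90 = £3.2130 per unit per year.
Q* = √(2DS/H) = √(2 × 54,960 × 91.9 / 3.213) ≈ 1773.13.
Orders per year = D / Q* = 54,960 / 1773.13 ≈ 30.996.

N ≈ 31.00 orders per year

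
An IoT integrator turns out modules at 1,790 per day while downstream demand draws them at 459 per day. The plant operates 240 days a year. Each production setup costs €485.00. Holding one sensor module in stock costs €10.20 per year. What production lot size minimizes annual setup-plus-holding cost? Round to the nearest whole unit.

Annual demand D = 459 × 240 = 110,160.
Production build-up factor (1 − d/p) = 1 − 459/1,790 = 0.7436.
Q* = √(2DS / (H(1 − d/p))) = √(2 × 110,160 × 485 / (10.2 × 0.7436)).
= √(106,855,200 / 7.5845) ≈ 3753.490.

Q* ≈ 3,753 modules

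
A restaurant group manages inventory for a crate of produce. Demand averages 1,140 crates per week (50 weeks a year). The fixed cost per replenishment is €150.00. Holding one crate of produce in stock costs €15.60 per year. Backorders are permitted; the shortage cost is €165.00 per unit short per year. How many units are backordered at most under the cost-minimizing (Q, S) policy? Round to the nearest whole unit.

S* ≈ 95 crates

Annual demand D = 1,140 × 50 = 57,000.
With planned backorders, Q* = √(2DS/H) · √((H+B)/B).
√(2DS/H) = √(2 × 57,000 × 150 / 15.6) = 1046.974.
√((H+B)/B) = √((15.6+165)/165) = 1.0462.
Q* ≈ 1095.349.
S* = Q* · H/(H+B) = 1095.349 × 15.6/180.6 ≈ 94.615.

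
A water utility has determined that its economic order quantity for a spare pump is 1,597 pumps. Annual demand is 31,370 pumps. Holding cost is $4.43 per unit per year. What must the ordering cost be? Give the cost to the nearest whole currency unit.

S ≈ $180

Squaring Q* = √(2DS/H) gives Q*² = 2DS/H.
From Q* = √(2DS/H): S = Q*²H / (2D) = 1,597² × 4.43 / (2 × 31,370) = 180.0815.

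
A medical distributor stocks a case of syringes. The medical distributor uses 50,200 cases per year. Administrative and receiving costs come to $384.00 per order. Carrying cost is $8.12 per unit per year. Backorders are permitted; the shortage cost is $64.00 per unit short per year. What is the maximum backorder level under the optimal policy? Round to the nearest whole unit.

S* ≈ 260 cases

With planned backorders, Q* = √(2DS/H) · √((H+B)/B).
√(2DS/H) = √(2 × 50,200 × 384 / 8.12) = 2178.986.
√((H+B)/B) = √((8.12+64)/64) = 1.0615.
Q* ≈ 2313.089.
S* = Q* · H/(H+B) = 2313.089 × 8.12/72.12 ≈ 260.431.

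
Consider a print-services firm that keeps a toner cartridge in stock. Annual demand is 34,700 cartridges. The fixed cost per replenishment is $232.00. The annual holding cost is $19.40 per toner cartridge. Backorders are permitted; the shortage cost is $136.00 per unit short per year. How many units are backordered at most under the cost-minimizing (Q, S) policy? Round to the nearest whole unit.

With planned backorders, Q* = √(2DS/H) · √((H+B)/B).
√(2DS/H) = √(2 × 34,700 × 232 / 19.4) = 911.009.
√((H+B)/B) = √((19.4+136)/136) = 1.0689.
Q* ≈ 973.821.
S* = Q* · H/(H+B) = 973.821 × 19.4/155.4 ≈ 121.571.

S* ≈ 122 cartridges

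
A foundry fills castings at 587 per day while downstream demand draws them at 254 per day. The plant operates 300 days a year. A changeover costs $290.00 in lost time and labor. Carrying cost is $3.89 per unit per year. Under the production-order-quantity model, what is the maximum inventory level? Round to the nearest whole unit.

I_max ≈ 2,539 castings

Annual demand D = 254 × 300 = 76,200.
Production build-up factor (1 − d/p) = 1 − 254/587 = 0.5673.
Q* = √(2DS / (H(1 − d/p))) = √(2 × 76,200 × 290 / (3.89 × 0.5673)).
= √(44,196,000 / 2.2068) ≈ 4475.212.
Maximum inventory = Q*(1 − d/p) = 4475.212 × 0.5673 ≈ 2538.749.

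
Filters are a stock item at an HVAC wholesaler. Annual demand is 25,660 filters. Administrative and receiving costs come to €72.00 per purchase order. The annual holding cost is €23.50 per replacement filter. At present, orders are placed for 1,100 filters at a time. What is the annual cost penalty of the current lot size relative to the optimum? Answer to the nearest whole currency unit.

EOQ = √(2DS/H) = √(2 × 25,660 × 72 / 23.5) ≈ 396.53.
Cost at Q* = (D/Q*)S + (Q*/2)H = √(2DSH) ≈ €9,318.45.
Cost at Q = 1,100: (25,660/1,100)×72 + (1,100/2)×23.5 = €1,679.56 + €12,925.00 = €14,604.56.
Excess = €14,604.56 − €9,318.45 = €5,286.12.

Extra cost ≈ €5,286 per year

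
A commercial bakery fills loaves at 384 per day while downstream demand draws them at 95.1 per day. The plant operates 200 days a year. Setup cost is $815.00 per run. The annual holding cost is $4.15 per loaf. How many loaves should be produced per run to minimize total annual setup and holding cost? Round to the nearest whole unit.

Annual demand D = 95.1 × 200 = 19,020.
Production build-up factor (1 − d/p) = 1 − 95.1/384 = 0.7523.
Q* = √(2DS / (H(1 − d/p))) = √(2 × 19,020 × 815 / (4.15 × 0.7523)).
= √(31,002,600 / 3.1222) ≈ 3151.134.

Q* ≈ 3,151 loaves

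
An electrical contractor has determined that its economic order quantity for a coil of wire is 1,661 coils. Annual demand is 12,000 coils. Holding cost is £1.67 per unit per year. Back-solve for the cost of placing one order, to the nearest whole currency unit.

S ≈ £192

The basic EOQ model gives Q* = √(2DS/H); rearrange for the unknown.
From Q* = √(2DS/H): S = Q*²H / (2D) = 1,661² × 1.67 / (2 × 12,000) = 191.9749.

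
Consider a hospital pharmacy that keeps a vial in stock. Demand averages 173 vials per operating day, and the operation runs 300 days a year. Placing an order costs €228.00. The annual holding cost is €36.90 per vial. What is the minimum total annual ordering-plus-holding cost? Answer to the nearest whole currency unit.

TC* ≈ €29,551

Annual demand D = 173 × 300 = 51,900.
EOQ = √(2DS/H) = √(2 × 51,900 × 228 / 36.9) ≈ 800.85.
At Q*, ordering cost (D/Q*)S equals holding cost (Q*/2)H, each = √(DSH/2).
Minimum total = √(2DSH) = √(2 × 51,900 × 228 × 36.9) ≈ 29551.483.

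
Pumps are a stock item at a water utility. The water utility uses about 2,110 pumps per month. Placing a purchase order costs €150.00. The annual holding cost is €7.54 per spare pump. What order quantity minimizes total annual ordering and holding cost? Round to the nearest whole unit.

Annual demand D = 2,110 × 12 = 25,320.
EOQ = √(2DS / H) = √(2 × 25,320 × 150 / 7.54).
= √(7,596,000 / 7.54) = √1,007,427.0557 ≈ 1003.707.

Q* ≈ 1,004 pumps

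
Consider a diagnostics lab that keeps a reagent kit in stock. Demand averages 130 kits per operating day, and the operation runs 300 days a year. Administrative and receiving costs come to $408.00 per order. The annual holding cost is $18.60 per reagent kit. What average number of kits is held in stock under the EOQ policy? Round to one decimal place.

Average inventory ≈ 654.0 kits

Annual demand D = 130 × 300 = 39,000.
EOQ = √(2DS/H) = √(2 × 39,000 × 408 / 18.6) ≈ 1308.04.
Average inventory = Q*/2 ≈ 1308.04 / 2 = 654.020.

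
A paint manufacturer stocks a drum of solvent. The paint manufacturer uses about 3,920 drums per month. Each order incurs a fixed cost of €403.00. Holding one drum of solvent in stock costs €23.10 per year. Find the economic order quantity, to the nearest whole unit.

Q* ≈ 1,281 drums

Annual demand D = 3,920 × 12 = 47,040.
EOQ = √(2DS / H) = √(2 × 47,040 × 403 / 23.1).
= √(37,914,240 / 23.1) = √1,641,309.0909 ≈ 1281.136.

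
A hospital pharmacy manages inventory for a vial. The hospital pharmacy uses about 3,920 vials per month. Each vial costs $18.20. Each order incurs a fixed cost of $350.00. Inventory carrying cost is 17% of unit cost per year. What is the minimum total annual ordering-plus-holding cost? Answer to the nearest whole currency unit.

TC* ≈ $10,094

Annual demand D = 3,920 × 12 = 47,040.
Holding cost H = 0.17 × $18.20 = $3.0940 per unit per year.
EOQ = √(2DS/H) = √(2 × 47,040 × 350 / 3.094) ≈ 3262.29.
At Q*, ordering cost (D/Q*)S equals holding cost (Q*/2)H, each = √(DSH/2).
Minimum total = √(2DSH) = √(2 × 47,040 × 350 × 3.094) ≈ 10093.524.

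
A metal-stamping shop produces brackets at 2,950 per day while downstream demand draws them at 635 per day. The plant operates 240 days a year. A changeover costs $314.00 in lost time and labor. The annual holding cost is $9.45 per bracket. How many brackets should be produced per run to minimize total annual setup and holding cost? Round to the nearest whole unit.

Annual demand D = 635 × 240 = 152,400.
Production build-up factor (1 − d/p) = 1 − 635/2,950 = 0.7847.
Q* = √(2DS / (H(1 − d/p))) = √(2 × 152,400 × 314 / (9.45 × 0.7847)).
= √(95,707,200 / 7.4158) ≈ 3592.460.

Q* ≈ 3,592 brackets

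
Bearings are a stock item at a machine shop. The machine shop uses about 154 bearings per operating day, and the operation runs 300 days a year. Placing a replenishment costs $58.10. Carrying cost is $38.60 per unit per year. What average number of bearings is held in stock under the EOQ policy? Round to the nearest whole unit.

Average inventory ≈ 186 bearings

Annual demand D = 154 × 300 = 46,200.
EOQ = √(2DS/H) = √(2 × 46,200 × 58.1 / 38.6) ≈ 372.93.
Average inventory = Q*/2 ≈ 372.93 / 2 = 186.466.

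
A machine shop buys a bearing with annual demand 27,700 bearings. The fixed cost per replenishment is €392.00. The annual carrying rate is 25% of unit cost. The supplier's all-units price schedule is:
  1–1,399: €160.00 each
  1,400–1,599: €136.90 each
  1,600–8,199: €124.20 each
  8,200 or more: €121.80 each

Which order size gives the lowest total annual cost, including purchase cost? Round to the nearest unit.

Q* ≈ 1,600 bearings

Holding cost per unit per year at price C is H = 0.25·C.
Evaluate total cost at each tier's feasible EOQ or, if the EOQ is below the tier, at the tier's minimum quantity.
EOQ at €160.00 = 736.8 (feasible in tier 1): TC = 27,700×€160.00 + (27,700/736.8)×392 + (736.8/2)×0.25×€160.00 = €4,461,473.24.
EOQ at €136.90 = 796.6 < 1400, so use break Q=1400: TC = 27,700×€136.90 + (27,700/1400.0)×392 + (1400.0/2)×0.25×€136.90 = €3,823,843.50.
EOQ at €124.20 = 836.3 < 1600, so use break Q=1600: TC = 27,700×€124.20 + (27,700/1600.0)×392 + (1600.0/2)×0.25×€124.20 = €3,471,966.50.
EOQ at €121.80 = 844.5 < 8200, so use break Q=8200: TC = 27,700×€121.80 + (27,700/8200.0)×392 + (8200.0/2)×0.25×€121.80 = €3,500,029.20.
Lowest total cost is €3,471,966.50 at Q = 1600.0.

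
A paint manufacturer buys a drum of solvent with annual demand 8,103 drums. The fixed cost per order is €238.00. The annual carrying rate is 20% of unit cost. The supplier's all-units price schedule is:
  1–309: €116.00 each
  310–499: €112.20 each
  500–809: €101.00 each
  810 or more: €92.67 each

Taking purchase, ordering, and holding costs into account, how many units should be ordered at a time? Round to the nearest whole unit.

Holding cost per unit per year at price C is H = 0.20·C.
For each price level, check whether its EOQ is feasible; otherwise the best quantity at that price is the breakpoint.
Tier 1 (€116.00): EOQ = 407.7 exceeds tier's upper bound 309, so this tier is dominated.
EOQ at €112.20 = 414.6 (feasible in tier 2): TC = 8,103×€112.20 + (8,103/414.6)×238 + (414.6/2)×0.20×€112.20 = €918,459.92.
EOQ at €101.00 = 437.0 < 500, so use break Q=500: TC = 8,103×€101.00 + (8,103/500.0)×238 + (500.0/2)×0.20×€101.00 = €827,310.03.
EOQ at €92.67 = 456.2 < 810, so use break Q=810: TC = 8,103×€92.67 + (8,103/810.0)×238 + (810.0/2)×0.20×€92.67 = €760,792.16.
Lowest total cost is €760,792.16 at Q = 810.0.

Q* ≈ 810 drums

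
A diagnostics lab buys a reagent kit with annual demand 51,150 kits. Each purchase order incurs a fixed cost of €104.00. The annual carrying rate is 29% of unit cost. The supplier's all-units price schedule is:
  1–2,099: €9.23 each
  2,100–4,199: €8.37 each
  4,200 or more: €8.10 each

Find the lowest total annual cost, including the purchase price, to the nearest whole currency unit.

Holding cost per unit per year at price C is H = 0.29·C.
Candidates are each tier's EOQ (if it falls in that tier) and each price-break quantity.
EOQ at €9.23 = 1993.7 (feasible in tier 1): TC = 51,150×€9.23 + (51,150/1993.7)×104 + (1993.7/2)×0.29×€9.23 = €477,450.97.
EOQ at €8.37 = 2093.6 < 2100, so use break Q=2100: TC = 51,150×€8.37 + (51,150/2100.0)×104 + (2100.0/2)×0.29×€8.37 = €433,207.31.
EOQ at €8.10 = 2128.2 < 4200, so use break Q=4200: TC = 51,150×€8.10 + (51,150/4200.0)×104 + (4200.0/2)×0.29×€8.10 = €420,514.47.
Lowest total cost among the candidates is at Q = 4200.0.

TC* ≈ €420,514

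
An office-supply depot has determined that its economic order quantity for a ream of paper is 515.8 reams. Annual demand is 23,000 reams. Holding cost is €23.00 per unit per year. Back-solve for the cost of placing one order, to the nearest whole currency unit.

S ≈ €133

Squaring Q* = √(2DS/H) gives Q*² = 2DS/H.
From Q* = √(2DS/H): S = Q*²H / (2D) = 515.8² × 23 / (2 × 23,000) = 133.0248.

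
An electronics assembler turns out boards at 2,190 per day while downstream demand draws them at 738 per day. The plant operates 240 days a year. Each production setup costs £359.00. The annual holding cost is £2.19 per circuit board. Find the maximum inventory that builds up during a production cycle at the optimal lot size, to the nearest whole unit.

Annual demand D = 738 × 240 = 177,120.
Production build-up factor (1 − d/p) = 1 − 738/2,190 = 0.6630.
Q* = √(2DS / (H(1 − d/p))) = √(2 × 177,120 × 359 / (2.19 × 0.6630)).
= √(127,172,160 / 1.452) ≈ 9358.639.
Maximum inventory = Q*(1 − d/p) = 9358.639 × 0.6630 ≈ 6204.906.

I_max ≈ 6,205 boards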